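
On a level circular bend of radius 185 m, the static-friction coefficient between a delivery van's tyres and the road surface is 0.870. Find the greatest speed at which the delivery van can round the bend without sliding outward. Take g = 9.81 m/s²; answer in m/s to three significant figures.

39.7 m/s

On a flat curve, static friction is the only horizontal force, so it must supply the full centripetal force: μ_s m g = m v²/r.
Mass cancels: v_max = √(μ_s g r) = √(0.870 × 9.81 × 185) = √1579 = 39.74 m/s.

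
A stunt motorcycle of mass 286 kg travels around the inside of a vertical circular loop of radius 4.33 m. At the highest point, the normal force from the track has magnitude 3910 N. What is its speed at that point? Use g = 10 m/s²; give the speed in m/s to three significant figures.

10.1 m/s

At the top, N + mg = mv²/r, so v = √(r(N/m + g)) = √(4.33 × (3910/286 + 10.0)) = √(4.33 × 23.67) = √102.5 = 10.12 m/s.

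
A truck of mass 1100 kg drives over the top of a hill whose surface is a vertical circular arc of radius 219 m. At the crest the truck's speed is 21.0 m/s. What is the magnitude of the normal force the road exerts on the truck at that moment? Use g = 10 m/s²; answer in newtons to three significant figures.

8780 N

At the crest the centripetal acceleration points downward (toward the centre of the arc), so mg − N = mv²/r.
N = m(g − v²/r) = 1100 × (10.0 − (21.0)²/219) = 1100 × (10.0 − 2.014) = 1100 × 7.986 = 8785 N.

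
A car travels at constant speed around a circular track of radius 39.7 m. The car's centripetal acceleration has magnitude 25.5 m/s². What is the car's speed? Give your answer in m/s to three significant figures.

a_c = v²/r ⇒ v = √(a_c · r) = √(25.5 × 39.7) = √1012 = 31.82 m/s.

31.8 m/s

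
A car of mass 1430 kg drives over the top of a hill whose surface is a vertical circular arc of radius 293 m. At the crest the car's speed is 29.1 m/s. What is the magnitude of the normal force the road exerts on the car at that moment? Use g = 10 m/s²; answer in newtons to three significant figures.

10200 N

At the crest the centripetal acceleration points downward (toward the centre of the arc), so mg − N = mv²/r.
N = m(g − v²/r) = 1430 × (10.0 − (29.1)²/293) = 1430 × (10.0 − 2.890) = 1430 × 7.110 = 10170 N.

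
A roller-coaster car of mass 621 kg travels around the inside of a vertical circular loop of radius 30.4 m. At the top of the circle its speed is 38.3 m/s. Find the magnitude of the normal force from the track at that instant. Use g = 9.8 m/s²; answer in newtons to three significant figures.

23900 N

At the top, both N and the weight mg point inward (toward the centre), so N + mg = mv²/r.
N = m(v²/r − g) = 621 × ((38.3)²/30.4 − 9.8) = 621 × (48.25 − 9.8) = 621 × 38.45 = 23880 N.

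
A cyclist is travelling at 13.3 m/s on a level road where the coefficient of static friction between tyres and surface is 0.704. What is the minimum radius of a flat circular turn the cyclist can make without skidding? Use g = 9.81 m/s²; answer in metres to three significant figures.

At the limit, μ_s m g = m v²/r, so r_min = v²/(μ_s g) = (13.3)²/(0.704 × 9.81) = 176.9/6.906 = 25.61 m.

25.6 m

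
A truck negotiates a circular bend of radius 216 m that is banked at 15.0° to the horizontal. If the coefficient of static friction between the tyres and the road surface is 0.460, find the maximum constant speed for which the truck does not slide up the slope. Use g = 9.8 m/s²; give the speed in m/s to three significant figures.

41.9 m/s

At the maximum speed, friction acts down the slope at its limiting value f = μN. Radially (horizontal, toward centre): N sinθ + μN cosθ = mv²/r. Vertically: N cosθ − μN sinθ = mg.
Dividing: v² = r g (sinθ + μcosθ)/(cosθ − μsinθ).
sinθ + μcosθ = 0.2588 + 0.460×0.9659 = 0.7031; cosθ − μsinθ = 0.9659 − 0.460×0.2588 = 0.8469.
v² = 216 × 9.8 × 0.7031/0.8469 = 1758 m²/s², so v = 41.92 m/s.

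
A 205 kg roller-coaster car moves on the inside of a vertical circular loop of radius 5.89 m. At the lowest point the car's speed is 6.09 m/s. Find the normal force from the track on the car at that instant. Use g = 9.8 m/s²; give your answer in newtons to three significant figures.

At the lowest point, N points up (toward the centre) and the weight mg points down (away from the centre), so the net inward force is N − mg = mv²/r.
N = m(v²/r + g) = 205 × ((6.09)²/5.89 + 9.8) = 205 × (6.297 + 9.8) = 205 × 16.10 = 3300 N.

3300 N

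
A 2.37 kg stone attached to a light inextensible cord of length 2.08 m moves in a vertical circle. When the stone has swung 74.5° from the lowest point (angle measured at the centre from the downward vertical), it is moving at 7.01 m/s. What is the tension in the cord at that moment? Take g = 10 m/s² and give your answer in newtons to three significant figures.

Take the radial direction toward the centre of the circle as positive. The component of the weight along the string toward the centre is −mg cos φ (φ measured from the bottom), so Newton's second law along the string gives T − mg cos φ = m v²/r.
cos 74.5° = 0.2672, so T = m(v²/r + g cos φ) = 2.37 × ((7.01)²/2.08 + 10.0 × 0.2672) = 2.37 × (23.63 + (2.672)) = 2.37 × 26.30 = 62.32 N.

62.3 N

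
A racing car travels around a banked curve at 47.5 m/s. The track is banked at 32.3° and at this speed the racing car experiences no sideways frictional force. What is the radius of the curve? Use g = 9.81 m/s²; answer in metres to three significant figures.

Frictionless banking: tanθ = v²/(rg), so r = v²/(g tanθ).
r = (47.5)²/(9.81 × tan 32.3°) = 2256/(9.81 × 0.6322) = 2256/6.202 = 363.8 m.

364 m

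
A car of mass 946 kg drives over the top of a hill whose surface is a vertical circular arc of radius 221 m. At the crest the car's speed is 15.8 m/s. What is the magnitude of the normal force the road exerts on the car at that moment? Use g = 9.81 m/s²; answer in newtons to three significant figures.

At the crest the centripetal acceleration points downward (toward the centre of the arc), so mg − N = mv²/r.
N = m(g − v²/r) = 946 × (9.81 − (15.8)²/221) = 946 × (9.81 − 1.130) = 946 × 8.680 = 8212 N.

8210 N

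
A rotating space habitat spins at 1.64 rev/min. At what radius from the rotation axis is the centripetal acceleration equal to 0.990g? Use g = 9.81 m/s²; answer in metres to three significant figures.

329 m

ω = 1.64 rev/min × 2π/60 = 0.1717 rad/s.
a_c = ω²r = 0.990g ⇒ r = 0.990 × 9.81 / (0.1717)² = 9.712/0.02949 = 329.3 m.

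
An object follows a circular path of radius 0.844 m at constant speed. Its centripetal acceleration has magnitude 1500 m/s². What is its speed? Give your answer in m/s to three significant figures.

35.6 m/s

a_c = v²/r ⇒ v = √(a_c · r) = √(1500 × 0.844) = √1266 = 35.58 m/s.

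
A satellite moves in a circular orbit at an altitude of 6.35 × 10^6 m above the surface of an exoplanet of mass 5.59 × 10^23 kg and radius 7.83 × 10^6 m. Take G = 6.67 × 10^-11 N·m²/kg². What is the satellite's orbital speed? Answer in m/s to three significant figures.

1620 m/s

Orbital radius r = R + h = 7.83 × 10^6 + 6.35 × 10^6 = 1.418 × 10^7 m.
Gravity supplies the centripetal force: G M m / r² = m v² / r, so v = √(GM/r).
v = √(6.67 × 10^-11 × 5.59 × 10^23 / 1.418 × 10^7) = √(2.629 × 10^6) = 1622 m/s.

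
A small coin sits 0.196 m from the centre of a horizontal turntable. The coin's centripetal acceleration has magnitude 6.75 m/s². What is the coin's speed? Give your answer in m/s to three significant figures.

1.15 m/s

a_c = v²/r ⇒ v = √(a_c · r) = √(6.75 × 0.196) = √1.323 = 1.150 m/s.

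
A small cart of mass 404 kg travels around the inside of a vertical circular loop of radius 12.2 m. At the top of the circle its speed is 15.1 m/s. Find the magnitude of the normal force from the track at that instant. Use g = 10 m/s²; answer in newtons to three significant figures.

At the top, both N and the weight mg point inward (toward the centre), so N + mg = mv²/r.
N = m(v²/r − g) = 404 × ((15.1)²/12.2 − 10.0) = 404 × (18.69 − 10.0) = 404 × 8.689 = 3510 N.

3510 N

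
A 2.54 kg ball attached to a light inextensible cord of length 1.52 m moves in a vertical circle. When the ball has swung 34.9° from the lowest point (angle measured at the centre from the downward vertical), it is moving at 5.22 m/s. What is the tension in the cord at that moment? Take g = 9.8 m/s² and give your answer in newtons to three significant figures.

65.9 N

Take the radial direction toward the centre of the circle as positive. The component of the weight along the string toward the centre is −mg cos φ (φ measured from the bottom), so Newton's second law along the string gives T − mg cos φ = m v²/r.
cos 34.9° = 0.8202, so T = m(v²/r + g cos φ) = 2.54 × ((5.22)²/1.52 + 9.8 × 0.8202) = 2.54 × (17.93 + (8.037)) = 2.54 × 25.96 = 65.95 N.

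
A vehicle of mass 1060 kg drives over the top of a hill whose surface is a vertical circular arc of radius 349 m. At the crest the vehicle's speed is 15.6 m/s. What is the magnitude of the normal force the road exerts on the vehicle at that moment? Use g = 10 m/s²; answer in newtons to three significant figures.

9860 N

At the crest the centripetal acceleration points downward (toward the centre of the arc), so mg − N = mv²/r.
N = m(g − v²/r) = 1060 × (10.0 − (15.6)²/349) = 1060 × (10.0 − 0.6973) = 1060 × 9.303 = 9861 N.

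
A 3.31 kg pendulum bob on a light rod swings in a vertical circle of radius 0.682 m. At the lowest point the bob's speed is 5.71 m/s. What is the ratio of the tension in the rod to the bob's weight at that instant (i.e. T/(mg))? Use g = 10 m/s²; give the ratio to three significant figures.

5.78

At the bottom, T − mg = mv²/r, so T = m(v²/r + g) and T/(mg) = v²/(rg) + 1 = (5.71)²/(0.682 × 10.0) + 1 = 4.781 + 1 = 5.781.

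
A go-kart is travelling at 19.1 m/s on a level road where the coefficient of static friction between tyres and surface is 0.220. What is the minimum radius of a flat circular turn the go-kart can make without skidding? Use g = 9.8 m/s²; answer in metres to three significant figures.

At the limit, μ_s m g = m v²/r, so r_min = v²/(μ_s g) = (19.1)²/(0.220 × 9.8) = 364.8/2.156 = 169.2 m.

169 m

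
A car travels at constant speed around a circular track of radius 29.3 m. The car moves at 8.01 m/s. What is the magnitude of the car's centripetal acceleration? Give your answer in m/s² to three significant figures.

a_c = v²/r = (8.010)²/29.3 = 64.16/29.3 = 2.190 m/s².

2.19 m/s²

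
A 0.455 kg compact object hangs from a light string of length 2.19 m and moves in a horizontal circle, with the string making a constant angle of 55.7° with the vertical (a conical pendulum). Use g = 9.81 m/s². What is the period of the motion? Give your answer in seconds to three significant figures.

r = L sinθ = 1.809 m. From T sinθ = mω²r and T cosθ = mg: tanθ = ω²r/g, so ω² = g tanθ / r = g/(L cosθ).
ω = √(g/(L cosθ)) = √(9.81/(2.19 × 0.5635)) = √7.949 = 2.819 rad/s.
Period = 2π/ω = 2.229 s.

2.23 s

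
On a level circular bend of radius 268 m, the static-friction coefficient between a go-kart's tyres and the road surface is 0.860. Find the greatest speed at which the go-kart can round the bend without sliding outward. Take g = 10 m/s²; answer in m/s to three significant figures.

On a flat curve, static friction is the only horizontal force, so it must supply the full centripetal force: μ_s m g = m v²/r.
Mass cancels: v_max = √(μ_s g r) = √(0.860 × 10.0 × 268) = √2305 = 48.01 m/s.

48.0 m/s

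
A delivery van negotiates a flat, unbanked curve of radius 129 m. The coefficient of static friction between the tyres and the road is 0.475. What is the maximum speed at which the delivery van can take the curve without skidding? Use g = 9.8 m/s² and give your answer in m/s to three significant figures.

24.5 m/s

On a flat curve, static friction is the only horizontal force, so it must supply the full centripetal force: μ_s m g = m v²/r.
Mass cancels: v_max = √(μ_s g r) = √(0.475 × 9.8 × 129) = √600.5 = 24.50 m/s.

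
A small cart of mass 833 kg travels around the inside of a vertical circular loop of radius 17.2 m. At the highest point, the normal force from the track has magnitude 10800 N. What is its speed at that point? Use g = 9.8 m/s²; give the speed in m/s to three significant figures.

19.8 m/s

At the top, N + mg = mv²/r, so v = √(r(N/m + g)) = √(17.2 × (10800/833 + 9.8)) = √(17.2 × 22.77) = √391.6 = 19.79 m/s.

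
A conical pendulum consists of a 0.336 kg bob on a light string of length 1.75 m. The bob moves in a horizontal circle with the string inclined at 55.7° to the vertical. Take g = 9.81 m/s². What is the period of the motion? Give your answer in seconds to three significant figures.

r = L sinθ = 1.446 m. From T sinθ = mω²r and T cosθ = mg: tanθ = ω²r/g, so ω² = g tanθ / r = g/(L cosθ).
ω = √(g/(L cosθ)) = √(9.81/(1.75 × 0.5635)) = √9.948 = 3.154 rad/s.
Period = 2π/ω = 1.992 s.

1.99 s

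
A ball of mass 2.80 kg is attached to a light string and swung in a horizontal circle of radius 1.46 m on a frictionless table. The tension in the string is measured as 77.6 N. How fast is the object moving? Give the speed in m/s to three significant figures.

T = m v²/r ⇒ v = √(T r / m) = √(77.6 × 1.46 / 2.80) = √40.46 = 6.361 m/s.

6.36 m/s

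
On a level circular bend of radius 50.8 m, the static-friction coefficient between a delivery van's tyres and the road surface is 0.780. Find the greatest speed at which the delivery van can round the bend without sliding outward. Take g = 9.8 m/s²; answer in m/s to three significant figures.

Friction provides the centripetal force on a flat curve. At maximum speed it is at its limiting value: μ_s m g = m v²/r.
Mass cancels: v_max = √(μ_s g r) = √(0.780 × 9.8 × 50.8) = √388.3 = 19.71 m/s.

19.7 m/s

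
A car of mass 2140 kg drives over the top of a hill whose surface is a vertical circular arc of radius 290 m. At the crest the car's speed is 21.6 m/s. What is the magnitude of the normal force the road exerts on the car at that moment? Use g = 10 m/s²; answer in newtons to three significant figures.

At the crest the centripetal acceleration points downward (toward the centre of the arc), so mg − N = mv²/r.
N = m(g − v²/r) = 2140 × (10.0 − (21.6)²/290) = 2140 × (10.0 − 1.609) = 2140 × 8.391 = 17960 N.

18000 N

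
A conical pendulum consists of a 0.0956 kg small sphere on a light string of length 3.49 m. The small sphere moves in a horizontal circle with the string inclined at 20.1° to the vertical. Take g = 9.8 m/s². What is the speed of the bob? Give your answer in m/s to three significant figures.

The radius of the circle is r = L sinθ = 3.49 × sin 20.1° = 1.199 m.
Horizontally T sinθ = mv²/r and vertically T cosθ = mg, so tanθ = v²/(rg).
v = √(r g tanθ) = √(1.199 × 9.8 × 0.3659) = √4.301 = 2.074 m/s.

2.07 m/s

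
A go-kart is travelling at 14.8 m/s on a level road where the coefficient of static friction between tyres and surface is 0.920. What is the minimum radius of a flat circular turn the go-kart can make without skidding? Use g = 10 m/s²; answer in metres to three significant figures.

23.8 m

At the limit, μ_s m g = m v²/r, so r_min = v²/(μ_s g) = (14.8)²/(0.920 × 10.0) = 219.0/9.200 = 23.81 m.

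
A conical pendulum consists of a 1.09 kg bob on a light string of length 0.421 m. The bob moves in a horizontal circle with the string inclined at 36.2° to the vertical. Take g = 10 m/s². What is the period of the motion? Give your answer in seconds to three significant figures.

r = L sinθ = 0.2486 m. From T sinθ = mω²r and T cosθ = mg: tanθ = ω²r/g, so ω² = g tanθ / r = g/(L cosθ).
ω = √(g/(L cosθ)) = √(10.0/(0.421 × 0.8070)) = √29.44 = 5.425 rad/s.
Period = 2π/ω = 1.158 s.

1.16 s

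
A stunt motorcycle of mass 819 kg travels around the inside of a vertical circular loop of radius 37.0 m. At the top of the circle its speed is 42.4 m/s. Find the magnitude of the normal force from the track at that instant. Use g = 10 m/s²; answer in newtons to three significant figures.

At the top, both N and the weight mg point inward (toward the centre), so N + mg = mv²/r.
N = m(v²/r − g) = 819 × ((42.4)²/37.0 − 10.0) = 819 × (48.59 − 10.0) = 819 × 38.59 = 31600 N.

31600 N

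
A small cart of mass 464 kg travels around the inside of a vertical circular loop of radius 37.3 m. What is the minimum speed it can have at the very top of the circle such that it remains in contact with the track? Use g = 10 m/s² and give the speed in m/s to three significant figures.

At the top, both weight mg and N point toward the centre: N + mg = mv²/r.
At minimum speed N → 0, so mg = mv_min²/r ⇒ v_min = √(g r) = √(10.0 × 37.3) = 19.31 m/s.

19.3 m/s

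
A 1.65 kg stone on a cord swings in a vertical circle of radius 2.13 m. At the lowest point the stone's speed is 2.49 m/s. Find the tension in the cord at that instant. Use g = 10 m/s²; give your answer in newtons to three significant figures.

21.3 N

At the lowest point, T points up (toward the centre) and the weight mg points down (away from the centre), so the net inward force is T − mg = mv²/r.
T = m(v²/r + g) = 1.65 × ((2.49)²/2.13 + 10.0) = 1.65 × (2.911 + 10.0) = 1.65 × 12.91 = 21.30 N.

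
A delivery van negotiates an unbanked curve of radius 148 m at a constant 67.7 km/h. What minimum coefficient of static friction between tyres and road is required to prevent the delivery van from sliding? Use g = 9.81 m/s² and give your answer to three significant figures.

v = 67.7/3.6 = 18.81 m/s.
Friction provides the centripetal force: μ_s m g = m v²/r, so μ_s = v²/(g r) = (18.81)²/(9.81 × 148) = 353.6/1452 = 0.2436.

0.244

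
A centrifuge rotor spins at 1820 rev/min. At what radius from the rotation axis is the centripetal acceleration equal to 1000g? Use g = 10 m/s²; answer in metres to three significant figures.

ω = 1820 rev/min × 2π/60 = 190.6 rad/s.
a_c = ω²r = 1000g ⇒ r = 1000 × 10.0 / (190.6)² = 10000/36320 = 0.2753 m.

0.275 m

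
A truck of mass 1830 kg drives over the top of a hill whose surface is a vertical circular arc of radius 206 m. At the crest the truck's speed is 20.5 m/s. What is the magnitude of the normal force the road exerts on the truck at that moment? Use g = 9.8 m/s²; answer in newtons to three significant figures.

At the crest the centripetal acceleration points downward (toward the centre of the arc), so mg − N = mv²/r.
N = m(g − v²/r) = 1830 × (9.8 − (20.5)²/206) = 1830 × (9.8 − 2.040) = 1830 × 7.760 = 14200 N.

14200 N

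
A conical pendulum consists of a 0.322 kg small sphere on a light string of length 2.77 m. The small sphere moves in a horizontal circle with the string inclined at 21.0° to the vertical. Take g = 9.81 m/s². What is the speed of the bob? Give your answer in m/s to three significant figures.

The radius of the circle is r = L sinθ = 2.77 × sin 21.0° = 0.9927 m.
Horizontally T sinθ = mv²/r and vertically T cosθ = mg, so tanθ = v²/(rg).
v = √(r g tanθ) = √(0.9927 × 9.81 × 0.3839) = √3.738 = 1.933 m/s.

1.93 m/s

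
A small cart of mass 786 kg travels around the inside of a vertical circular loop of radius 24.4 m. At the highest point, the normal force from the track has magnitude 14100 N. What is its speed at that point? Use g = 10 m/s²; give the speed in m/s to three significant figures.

At the top, N + mg = mv²/r, so v = √(r(N/m + g)) = √(24.4 × (14100/786 + 10.0)) = √(24.4 × 27.94) = √681.7 = 26.11 m/s.

26.1 m/s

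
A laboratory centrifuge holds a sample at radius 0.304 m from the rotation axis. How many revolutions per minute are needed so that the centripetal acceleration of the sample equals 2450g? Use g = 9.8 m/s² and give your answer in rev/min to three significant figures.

Require ω²r = 2450g, so ω = √(2450 × 9.8/0.304) = 281.0 rad/s.
In rev/min: ω × 60/(2π) = 281.0 × 60/(2π) = 2684 rev/min.

2680 rev/min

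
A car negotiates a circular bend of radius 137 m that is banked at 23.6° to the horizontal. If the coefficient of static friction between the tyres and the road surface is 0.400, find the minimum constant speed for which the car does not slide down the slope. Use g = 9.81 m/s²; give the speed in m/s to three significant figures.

At the minimum speed, friction acts up the slope at its limiting value f = μN. Radially (horizontal, toward centre): N sinθ − μN cosθ = mv²/r. Vertically: N cosθ + μN sinθ = mg.
Dividing: v² = r g (sinθ − μcosθ)/(cosθ + μsinθ).
sinθ − μcosθ = 0.4003 − 0.400×0.9164 = 0.03380; cosθ + μsinθ = 0.9164 + 0.400×0.4003 = 1.077.
v² = 137 × 9.81 × 0.03380/1.077 = 42.20 m²/s², so v = 6.496 m/s.

6.50 m/s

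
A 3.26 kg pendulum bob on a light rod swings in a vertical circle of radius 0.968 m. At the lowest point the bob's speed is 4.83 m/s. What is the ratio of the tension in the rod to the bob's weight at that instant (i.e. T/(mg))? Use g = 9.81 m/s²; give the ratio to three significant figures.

At the bottom, T − mg = mv²/r, so T = m(v²/r + g) and T/(mg) = v²/(rg) + 1 = (4.83)²/(0.968 × 9.81) + 1 = 2.457 + 1 = 3.457.

3.46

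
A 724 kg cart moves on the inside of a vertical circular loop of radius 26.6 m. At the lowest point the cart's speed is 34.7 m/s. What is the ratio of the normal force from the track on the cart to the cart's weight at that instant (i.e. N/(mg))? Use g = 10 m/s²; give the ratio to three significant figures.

At the bottom, N − mg = mv²/r, so N = m(v²/r + g) and N/(mg) = v²/(rg) + 1 = (34.7)²/(26.6 × 10.0) + 1 = 4.527 + 1 = 5.527.

5.53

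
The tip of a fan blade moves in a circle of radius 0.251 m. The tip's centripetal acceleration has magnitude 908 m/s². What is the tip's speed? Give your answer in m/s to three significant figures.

15.1 m/s

a_c = v²/r ⇒ v = √(a_c · r) = √(908 × 0.251) = √227.9 = 15.10 m/s.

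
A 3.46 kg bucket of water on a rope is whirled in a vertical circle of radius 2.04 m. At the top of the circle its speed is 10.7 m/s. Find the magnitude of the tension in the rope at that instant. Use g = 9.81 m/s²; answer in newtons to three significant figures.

160 N

At the top, both T and the weight mg point inward (toward the centre), so T + mg = mv²/r.
T = m(v²/r − g) = 3.46 × ((10.7)²/2.04 − 9.81) = 3.46 × (56.12 − 9.81) = 3.46 × 46.31 = 160.2 N.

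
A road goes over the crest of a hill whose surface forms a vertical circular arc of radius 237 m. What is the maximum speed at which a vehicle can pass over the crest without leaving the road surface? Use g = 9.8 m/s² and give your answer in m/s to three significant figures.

At the crest the centre of the circle is below the vehicle, so the net downward (centripetal) force is mg − N = mv²/r.
The vehicle leaves the road when N → 0, giving v_max = √(g r) = √(9.8 × 237) = 48.19 m/s.

48.2 m/s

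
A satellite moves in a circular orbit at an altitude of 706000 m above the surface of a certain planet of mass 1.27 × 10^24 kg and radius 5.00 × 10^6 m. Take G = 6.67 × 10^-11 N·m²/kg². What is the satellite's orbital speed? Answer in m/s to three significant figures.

Orbital radius r = R + h = 5.00 × 10^6 + 706000 = 5.706 × 10^6 m.
Gravity supplies the centripetal force: G M m / r² = m v² / r, so v = √(GM/r).
v = √(6.67 × 10^-11 × 1.27 × 10^24 / 5.706 × 10^6) = √(1.485 × 10^7) = 3853 m/s.

3850 m/s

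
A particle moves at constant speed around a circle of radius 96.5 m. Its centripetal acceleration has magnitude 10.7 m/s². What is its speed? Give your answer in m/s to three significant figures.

a_c = v²/r ⇒ v = √(a_c · r) = √(10.7 × 96.5) = √1033 = 32.13 m/s.

32.1 m/s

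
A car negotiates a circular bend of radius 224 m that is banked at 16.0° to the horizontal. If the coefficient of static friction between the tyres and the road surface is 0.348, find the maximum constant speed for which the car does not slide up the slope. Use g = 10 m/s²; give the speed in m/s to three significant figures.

39.7 m/s

At the maximum speed, friction acts down the slope at its limiting value f = μN. Radially (horizontal, toward centre): N sinθ + μN cosθ = mv²/r. Vertically: N cosθ − μN sinθ = mg.
Dividing: v² = r g (sinθ + μcosθ)/(cosθ − μsinθ).
sinθ + μcosθ = 0.2756 + 0.348×0.9613 = 0.6102; cosθ − μsinθ = 0.9613 − 0.348×0.2756 = 0.8653.
v² = 224 × 10.0 × 0.6102/0.8653 = 1579 m²/s², so v = 39.74 m/s.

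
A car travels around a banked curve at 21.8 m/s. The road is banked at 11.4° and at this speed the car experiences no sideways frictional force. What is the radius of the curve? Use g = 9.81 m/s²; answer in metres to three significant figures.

Frictionless banking: tanθ = v²/(rg), so r = v²/(g tanθ).
r = (21.8)²/(9.81 × tan 11.4°) = 475.2/(9.81 × 0.2016) = 475.2/1.978 = 240.3 m.

240 m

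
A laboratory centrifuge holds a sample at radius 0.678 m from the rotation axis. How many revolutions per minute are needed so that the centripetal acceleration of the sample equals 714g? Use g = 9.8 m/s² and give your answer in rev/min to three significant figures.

970 rev/min

Require ω²r = 714g, so ω = √(714 × 9.8/0.678) = 101.6 rad/s.
In rev/min: ω × 60/(2π) = 101.6 × 60/(2π) = 970.1 rev/min.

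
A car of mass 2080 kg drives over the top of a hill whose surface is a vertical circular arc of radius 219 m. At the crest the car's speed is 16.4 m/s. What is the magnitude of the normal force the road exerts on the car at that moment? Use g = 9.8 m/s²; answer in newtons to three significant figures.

17800 N

At the crest the centripetal acceleration points downward (toward the centre of the arc), so mg − N = mv²/r.
N = m(g − v²/r) = 2080 × (9.8 − (16.4)²/219) = 2080 × (9.8 − 1.228) = 2080 × 8.572 = 17830 N.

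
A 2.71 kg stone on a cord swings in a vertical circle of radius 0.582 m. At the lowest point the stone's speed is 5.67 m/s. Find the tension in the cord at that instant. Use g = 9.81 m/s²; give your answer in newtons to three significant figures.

176 N

At the lowest point, T points up (toward the centre) and the weight mg points down (away from the centre), so the net inward force is T − mg = mv²/r.
T = m(v²/r + g) = 2.71 × ((5.67)²/0.582 + 9.81) = 2.71 × (55.24 + 9.81) = 2.71 × 65.05 = 176.3 N.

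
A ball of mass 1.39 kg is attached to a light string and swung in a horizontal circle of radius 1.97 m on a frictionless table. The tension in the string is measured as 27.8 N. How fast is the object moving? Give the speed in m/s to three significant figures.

T = m v²/r ⇒ v = √(T r / m) = √(27.8 × 1.97 / 1.39) = √39.40 = 6.277 m/s.

6.28 m/s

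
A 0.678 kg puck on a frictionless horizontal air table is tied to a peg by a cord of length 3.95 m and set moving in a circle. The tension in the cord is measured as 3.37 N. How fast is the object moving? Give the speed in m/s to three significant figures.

4.43 m/s

T = m v²/r ⇒ v = √(T r / m) = √(3.37 × 3.95 / 0.678) = √19.63 = 4.431 m/s.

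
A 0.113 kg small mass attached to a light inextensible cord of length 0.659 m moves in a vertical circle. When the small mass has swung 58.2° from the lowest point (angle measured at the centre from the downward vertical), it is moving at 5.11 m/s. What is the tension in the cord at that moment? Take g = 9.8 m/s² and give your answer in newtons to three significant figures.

5.06 N

Take the radial direction toward the centre of the circle as positive. The component of the weight along the string toward the centre is −mg cos φ (φ measured from the bottom), so Newton's second law along the string gives T − mg cos φ = m v²/r.
cos 58.2° = 0.5270, so T = m(v²/r + g cos φ) = 0.113 × ((5.11)²/0.659 + 9.8 × 0.5270) = 0.113 × (39.62 + (5.164)) = 0.113 × 44.79 = 5.061 N.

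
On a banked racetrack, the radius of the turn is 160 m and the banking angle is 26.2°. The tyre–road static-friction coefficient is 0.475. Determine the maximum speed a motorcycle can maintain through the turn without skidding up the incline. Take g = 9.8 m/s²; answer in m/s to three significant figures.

At the maximum speed, friction acts down the slope at its limiting value f = μN. Radially (horizontal, toward centre): N sinθ + μN cosθ = mv²/r. Vertically: N cosθ − μN sinθ = mg.
Dividing: v² = r g (sinθ + μcosθ)/(cosθ − μsinθ).
sinθ + μcosθ = 0.4415 + 0.475×0.8973 = 0.8677; cosθ − μsinθ = 0.8973 − 0.475×0.4415 = 0.6875.
v² = 160 × 9.8 × 0.8677/0.6875 = 1979 m²/s², so v = 44.48 m/s.

44.5 m/s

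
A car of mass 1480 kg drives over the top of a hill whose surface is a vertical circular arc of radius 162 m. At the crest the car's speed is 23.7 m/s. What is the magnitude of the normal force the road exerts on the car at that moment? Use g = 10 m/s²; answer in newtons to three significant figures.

At the crest the centripetal acceleration points downward (toward the centre of the arc), so mg − N = mv²/r.
N = m(g − v²/r) = 1480 × (10.0 − (23.7)²/162) = 1480 × (10.0 − 3.467) = 1480 × 6.533 = 9669 N.

9670 N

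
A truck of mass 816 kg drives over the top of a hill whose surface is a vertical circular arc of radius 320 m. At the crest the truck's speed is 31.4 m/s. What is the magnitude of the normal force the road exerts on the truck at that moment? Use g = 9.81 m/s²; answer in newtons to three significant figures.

5490 N

At the crest the centripetal acceleration points downward (toward the centre of the arc), so mg − N = mv²/r.
N = m(g − v²/r) = 816 × (9.81 − (31.4)²/320) = 816 × (9.81 − 3.081) = 816 × 6.729 = 5491 N.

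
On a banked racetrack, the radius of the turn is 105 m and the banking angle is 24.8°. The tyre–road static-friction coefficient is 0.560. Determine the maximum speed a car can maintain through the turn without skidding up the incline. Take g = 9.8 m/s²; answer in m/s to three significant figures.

At the maximum speed, friction acts down the slope at its limiting value f = μN. Radially (horizontal, toward centre): N sinθ + μN cosθ = mv²/r. Vertically: N cosθ − μN sinθ = mg.
Dividing: v² = r g (sinθ + μcosθ)/(cosθ − μsinθ).
sinθ + μcosθ = 0.4195 + 0.560×0.9078 = 0.9278; cosθ − μsinθ = 0.9078 − 0.560×0.4195 = 0.6729.
v² = 105 × 9.8 × 0.9278/0.6729 = 1419 m²/s², so v = 37.67 m/s.

37.7 m/s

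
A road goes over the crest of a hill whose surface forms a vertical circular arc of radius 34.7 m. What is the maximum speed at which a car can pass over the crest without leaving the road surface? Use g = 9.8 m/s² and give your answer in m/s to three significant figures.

At the crest the centre of the circle is below the car, so the net downward (centripetal) force is mg − N = mv²/r.
The car leaves the road when N → 0, giving v_max = √(g r) = √(9.8 × 34.7) = 18.44 m/s.

18.4 m/s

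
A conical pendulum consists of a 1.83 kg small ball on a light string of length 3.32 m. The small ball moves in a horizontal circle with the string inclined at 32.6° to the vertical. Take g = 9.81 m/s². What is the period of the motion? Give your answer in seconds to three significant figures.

r = L sinθ = 1.789 m. From T sinθ = mω²r and T cosθ = mg: tanθ = ω²r/g, so ω² = g tanθ / r = g/(L cosθ).
ω = √(g/(L cosθ)) = √(9.81/(3.32 × 0.8425)) = √3.507 = 1.873 rad/s.
Period = 2π/ω = 3.355 s.

3.35 s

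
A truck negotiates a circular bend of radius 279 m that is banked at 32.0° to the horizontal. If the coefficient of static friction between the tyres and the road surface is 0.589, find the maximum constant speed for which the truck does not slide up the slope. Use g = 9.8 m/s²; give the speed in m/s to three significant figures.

At the maximum speed, friction acts down the slope at its limiting value f = μN. Radially (horizontal, toward centre): N sinθ + μN cosθ = mv²/r. Vertically: N cosθ − μN sinθ = mg.
Dividing: v² = r g (sinθ + μcosθ)/(cosθ − μsinθ).
sinθ + μcosθ = 0.5299 + 0.589×0.8480 = 1.029; cosθ − μsinθ = 0.8480 − 0.589×0.5299 = 0.5359.
v² = 279 × 9.8 × 1.029/0.5359 = 5252 m²/s², so v = 72.47 m/s.

72.5 m/s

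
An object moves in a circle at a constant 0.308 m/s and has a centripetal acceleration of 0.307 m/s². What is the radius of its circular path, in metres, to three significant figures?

0.309 m

a_c = v²/r ⇒ r = v²/a_c = (0.308)²/0.307 = 0.09486/0.307 = 0.3090 m.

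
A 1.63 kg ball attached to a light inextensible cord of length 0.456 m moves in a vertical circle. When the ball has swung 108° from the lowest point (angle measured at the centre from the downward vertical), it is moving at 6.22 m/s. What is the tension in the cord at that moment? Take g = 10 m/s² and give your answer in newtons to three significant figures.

133 N

Take the radial direction toward the centre of the circle as positive. The component of the weight along the string toward the centre is −mg cos φ (φ measured from the bottom), so Newton's second law along the string gives T − mg cos φ = m v²/r.
cos 108° = -0.3090, so T = m(v²/r + g cos φ) = 1.63 × ((6.22)²/0.456 + 10.0 × -0.3090) = 1.63 × (84.84 + (-3.090)) = 1.63 × 81.75 = 133.3 N.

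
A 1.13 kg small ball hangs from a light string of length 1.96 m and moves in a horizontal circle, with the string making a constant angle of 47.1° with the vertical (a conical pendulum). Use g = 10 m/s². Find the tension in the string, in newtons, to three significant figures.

16.6 N

Vertically the bob has no acceleration, so T cosθ = mg.
T = mg/cosθ = 1.13 × 10.0 / cos 47.1° = 11.30/0.6807 = 16.60 N.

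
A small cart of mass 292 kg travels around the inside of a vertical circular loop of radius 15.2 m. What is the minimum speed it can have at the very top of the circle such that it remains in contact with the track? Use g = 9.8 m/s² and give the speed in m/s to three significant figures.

12.2 m/s

At the highest point the centre is directly below, so both the weight and N act inward: N + mg = mv²/r.
At minimum speed N → 0, so mg = mv_min²/r ⇒ v_min = √(g r) = √(9.8 × 15.2) = 12.20 m/s.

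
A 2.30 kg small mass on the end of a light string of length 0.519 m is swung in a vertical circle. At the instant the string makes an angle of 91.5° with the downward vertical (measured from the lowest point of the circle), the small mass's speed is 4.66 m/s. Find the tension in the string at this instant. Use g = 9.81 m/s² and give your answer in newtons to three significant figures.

Take the radial direction toward the centre of the circle as positive. The component of the weight along the string toward the centre is −mg cos φ (φ measured from the bottom), so Newton's second law along the string gives T − mg cos φ = m v²/r.
cos 91.5° = -0.02618, so T = m(v²/r + g cos φ) = 2.30 × ((4.66)²/0.519 + 9.81 × -0.02618) = 2.30 × (41.84 + (-0.2568)) = 2.30 × 41.58 = 95.64 N.

95.6 N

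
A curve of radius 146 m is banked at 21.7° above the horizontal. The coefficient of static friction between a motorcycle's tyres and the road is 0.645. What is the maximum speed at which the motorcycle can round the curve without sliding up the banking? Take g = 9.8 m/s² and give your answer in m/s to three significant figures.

44.8 m/s

At the maximum speed, friction acts down the slope at its limiting value f = μN. Radially (horizontal, toward centre): N sinθ + μN cosθ = mv²/r. Vertically: N cosθ − μN sinθ = mg.
Dividing: v² = r g (sinθ + μcosθ)/(cosθ − μsinθ).
sinθ + μcosθ = 0.3697 + 0.645×0.9291 = 0.9690; cosθ − μsinθ = 0.9291 − 0.645×0.3697 = 0.6906.
v² = 146 × 9.8 × 0.9690/0.6906 = 2008 m²/s², so v = 44.81 m/s.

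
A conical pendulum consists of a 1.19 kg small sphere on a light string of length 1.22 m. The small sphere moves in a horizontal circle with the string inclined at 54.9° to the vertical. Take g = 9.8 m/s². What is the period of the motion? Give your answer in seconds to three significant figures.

r = L sinθ = 0.9981 m. From T sinθ = mω²r and T cosθ = mg: tanθ = ω²r/g, so ω² = g tanθ / r = g/(L cosθ).
ω = √(g/(L cosθ)) = √(9.8/(1.22 × 0.5750)) = √13.97 = 3.738 rad/s.
Period = 2π/ω = 1.681 s.

1.68 s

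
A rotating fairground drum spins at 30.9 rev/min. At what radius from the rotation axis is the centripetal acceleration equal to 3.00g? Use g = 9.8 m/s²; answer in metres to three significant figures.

2.81 m

ω = 30.9 rev/min × 2π/60 = 3.236 rad/s.
a_c = ω²r = 3.00g ⇒ r = 3.00 × 9.8 / (3.236)² = 29.40/10.47 = 2.808 m.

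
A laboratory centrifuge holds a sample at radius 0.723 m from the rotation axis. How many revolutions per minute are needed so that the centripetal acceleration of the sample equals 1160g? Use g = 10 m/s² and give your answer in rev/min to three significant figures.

1210 rev/min

Require ω²r = 1160g, so ω = √(1160 × 10.0/0.723) = 126.7 rad/s.
In rev/min: ω × 60/(2π) = 126.7 × 60/(2π) = 1210 rev/min.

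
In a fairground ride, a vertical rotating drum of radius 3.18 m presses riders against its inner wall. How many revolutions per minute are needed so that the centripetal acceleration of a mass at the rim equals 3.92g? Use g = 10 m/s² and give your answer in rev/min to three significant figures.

Require ω²r = 3.92g, so ω = √(3.92 × 10.0/3.18) = 3.511 rad/s.
In rev/min: ω × 60/(2π) = 3.511 × 60/(2π) = 33.53 rev/min.

33.5 rev/min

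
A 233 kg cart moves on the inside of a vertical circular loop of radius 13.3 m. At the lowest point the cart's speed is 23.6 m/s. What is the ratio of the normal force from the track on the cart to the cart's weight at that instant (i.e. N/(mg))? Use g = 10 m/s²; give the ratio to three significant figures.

5.19

At the bottom, N − mg = mv²/r, so N = m(v²/r + g) and N/(mg) = v²/(rg) + 1 = (23.6)²/(13.3 × 10.0) + 1 = 4.188 + 1 = 5.188.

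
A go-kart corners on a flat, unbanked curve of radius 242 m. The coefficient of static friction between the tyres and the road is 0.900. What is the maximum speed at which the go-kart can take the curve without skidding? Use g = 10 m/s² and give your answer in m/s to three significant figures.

46.7 m/s

The only inward force on a level bend is static friction, so at the limit f_s = μ_s N = μ_s m g = m v²/r.
Mass cancels: v_max = √(μ_s g r) = √(0.900 × 10.0 × 242) = √2178 = 46.67 m/s.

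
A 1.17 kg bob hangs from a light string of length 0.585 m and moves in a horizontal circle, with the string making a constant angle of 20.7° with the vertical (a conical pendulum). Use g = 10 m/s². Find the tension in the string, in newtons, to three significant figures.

Vertically the bob has no acceleration, so T cosθ = mg.
T = mg/cosθ = 1.17 × 10.0 / cos 20.7° = 11.70/0.9354 = 12.51 N.

12.5 N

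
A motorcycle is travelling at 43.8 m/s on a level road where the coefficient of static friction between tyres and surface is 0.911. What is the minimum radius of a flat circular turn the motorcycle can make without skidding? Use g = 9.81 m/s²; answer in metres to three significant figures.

215 m

At the limit, μ_s m g = m v²/r, so r_min = v²/(μ_s g) = (43.8)²/(0.911 × 9.81) = 1918/8.937 = 214.7 m.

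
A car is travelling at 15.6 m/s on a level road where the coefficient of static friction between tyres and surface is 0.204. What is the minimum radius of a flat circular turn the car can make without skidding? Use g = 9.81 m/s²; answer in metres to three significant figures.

122 m

At the limit, μ_s m g = m v²/r, so r_min = v²/(μ_s g) = (15.6)²/(0.204 × 9.81) = 243.4/2.001 = 121.6 m.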